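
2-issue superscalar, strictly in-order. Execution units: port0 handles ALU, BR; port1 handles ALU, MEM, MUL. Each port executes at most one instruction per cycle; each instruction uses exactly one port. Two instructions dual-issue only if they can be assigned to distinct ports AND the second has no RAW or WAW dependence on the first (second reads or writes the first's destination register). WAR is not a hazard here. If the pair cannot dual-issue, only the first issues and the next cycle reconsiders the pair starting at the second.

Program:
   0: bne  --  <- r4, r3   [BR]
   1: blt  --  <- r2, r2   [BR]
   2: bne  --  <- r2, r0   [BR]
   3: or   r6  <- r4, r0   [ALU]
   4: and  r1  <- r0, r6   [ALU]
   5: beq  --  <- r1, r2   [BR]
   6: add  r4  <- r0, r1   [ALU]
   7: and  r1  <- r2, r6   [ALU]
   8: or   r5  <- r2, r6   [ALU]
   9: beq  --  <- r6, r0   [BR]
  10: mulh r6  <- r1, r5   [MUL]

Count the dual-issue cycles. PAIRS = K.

0. bne.BR @i0  | no-port BR/BR
1. blt.BR @i1  | no-port BR/BR
2. bne.BR+or.ALU @i2&i3  | pair
3. and.ALU @i4  | RAW r1
4. beq.BR+add.ALU @i5&i6  | pair
5. and.ALU+or.ALU @i7&i8  | pair
6. beq.BR+mulh.MUL @i9&i10  | pair

PAIRS = 4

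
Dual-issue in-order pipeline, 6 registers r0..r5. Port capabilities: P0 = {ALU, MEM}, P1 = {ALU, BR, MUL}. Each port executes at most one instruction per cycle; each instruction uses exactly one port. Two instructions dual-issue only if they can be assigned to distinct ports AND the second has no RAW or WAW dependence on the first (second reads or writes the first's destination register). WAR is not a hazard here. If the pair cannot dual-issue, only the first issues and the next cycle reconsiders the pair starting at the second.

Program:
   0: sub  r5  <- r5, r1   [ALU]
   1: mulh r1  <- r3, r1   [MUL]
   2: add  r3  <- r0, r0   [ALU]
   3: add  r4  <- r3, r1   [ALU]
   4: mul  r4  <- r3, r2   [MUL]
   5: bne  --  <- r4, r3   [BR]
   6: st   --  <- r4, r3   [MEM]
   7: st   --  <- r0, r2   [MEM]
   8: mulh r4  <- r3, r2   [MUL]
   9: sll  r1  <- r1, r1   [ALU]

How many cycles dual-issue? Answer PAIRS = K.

PAIRS = 3

t=0 i0,i1:sub;mulh ; dual
t=1 i2:add ; RAW r3
t=2 i3:add ; WAW r4
t=3 i4:mul ; no-port MUL/BR
t=4 i5,i6:bne;st ; dual
t=5 i7,i8:st;mulh ; dual
t=6 i9:sll ; tail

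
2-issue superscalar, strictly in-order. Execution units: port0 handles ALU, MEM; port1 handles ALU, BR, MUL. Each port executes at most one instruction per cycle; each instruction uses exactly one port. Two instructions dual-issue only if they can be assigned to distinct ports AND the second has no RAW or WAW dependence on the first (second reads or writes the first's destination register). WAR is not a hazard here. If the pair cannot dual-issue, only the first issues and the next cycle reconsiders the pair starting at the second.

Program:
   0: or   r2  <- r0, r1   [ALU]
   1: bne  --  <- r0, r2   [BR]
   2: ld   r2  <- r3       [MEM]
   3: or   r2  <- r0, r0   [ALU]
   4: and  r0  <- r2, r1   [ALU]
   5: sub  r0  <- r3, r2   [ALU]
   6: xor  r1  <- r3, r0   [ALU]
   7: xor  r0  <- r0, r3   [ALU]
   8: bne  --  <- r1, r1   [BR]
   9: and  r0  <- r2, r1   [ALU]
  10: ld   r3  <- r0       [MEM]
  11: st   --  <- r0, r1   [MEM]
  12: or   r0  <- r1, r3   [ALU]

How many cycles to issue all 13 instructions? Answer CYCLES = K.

t=0 i0:or ; RAW r2
t=1 i1+i2:bne+ld ; dual
t=2 i3:or ; RAW r2
t=3 i4:and ; WAW r0
t=4 i5:sub ; RAW r0
t=5 i6+i7:xor+xor ; dual
t=6 i8+i9:bne+and ; dual
t=7 i10:ld ; no-port MEM/MEM
t=8 i11+i12:st+or ; dual

CYCLES = 9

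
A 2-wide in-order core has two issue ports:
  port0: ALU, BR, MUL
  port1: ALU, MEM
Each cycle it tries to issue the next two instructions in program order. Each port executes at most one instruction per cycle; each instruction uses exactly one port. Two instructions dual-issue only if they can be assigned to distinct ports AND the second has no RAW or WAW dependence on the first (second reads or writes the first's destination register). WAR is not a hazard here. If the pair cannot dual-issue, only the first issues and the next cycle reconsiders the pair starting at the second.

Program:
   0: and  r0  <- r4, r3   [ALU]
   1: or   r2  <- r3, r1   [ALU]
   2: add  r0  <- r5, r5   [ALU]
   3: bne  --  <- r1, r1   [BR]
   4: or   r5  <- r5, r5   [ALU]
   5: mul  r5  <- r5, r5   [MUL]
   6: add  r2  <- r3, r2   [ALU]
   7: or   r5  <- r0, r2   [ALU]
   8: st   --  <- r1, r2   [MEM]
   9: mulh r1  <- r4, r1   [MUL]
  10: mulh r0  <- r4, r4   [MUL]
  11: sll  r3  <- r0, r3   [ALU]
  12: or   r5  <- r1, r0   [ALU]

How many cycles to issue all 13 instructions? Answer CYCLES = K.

  cy0 -> i0&i1 (and.ALU or.ALU) pair
  cy1 -> i2&i3 (add.ALU bne.BR) pair
  cy2 -> i4 (or.ALU) RAW+WAW r5
  cy3 -> i5&i6 (mul.MUL add.ALU) pair
  cy4 -> i7&i8 (or.ALU st.MEM) pair
  cy5 -> i9 (mulh.MUL) no-port MUL/MUL
  cy6 -> i10 (mulh.MUL) RAW r0
  cy7 -> i11&i12 (sll.ALU or.ALU) pair

CYCLES = 8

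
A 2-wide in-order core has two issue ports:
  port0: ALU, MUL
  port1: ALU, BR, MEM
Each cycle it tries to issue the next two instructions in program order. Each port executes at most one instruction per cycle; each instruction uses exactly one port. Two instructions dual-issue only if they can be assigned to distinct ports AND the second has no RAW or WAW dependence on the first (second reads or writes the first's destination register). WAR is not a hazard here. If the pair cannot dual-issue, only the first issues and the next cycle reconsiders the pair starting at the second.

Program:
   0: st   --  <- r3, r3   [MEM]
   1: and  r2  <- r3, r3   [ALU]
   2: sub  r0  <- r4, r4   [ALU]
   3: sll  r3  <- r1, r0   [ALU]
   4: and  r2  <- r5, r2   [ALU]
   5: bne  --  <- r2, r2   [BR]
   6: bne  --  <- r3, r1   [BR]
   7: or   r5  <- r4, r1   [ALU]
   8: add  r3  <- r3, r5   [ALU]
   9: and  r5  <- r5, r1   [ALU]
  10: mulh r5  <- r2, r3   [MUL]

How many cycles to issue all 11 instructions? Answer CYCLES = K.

CYCLES = 7

#0 head=0: st and i0/i1 dual
#1 head=2: sub i2 RAW r0
#2 head=3: sll and i3/i4 dual
#3 head=5: bne i5 no-port BR/BR
#4 head=6: bne or i6/i7 dual
#5 head=8: add and i8/i9 dual
#6 head=10: mulh i10 tail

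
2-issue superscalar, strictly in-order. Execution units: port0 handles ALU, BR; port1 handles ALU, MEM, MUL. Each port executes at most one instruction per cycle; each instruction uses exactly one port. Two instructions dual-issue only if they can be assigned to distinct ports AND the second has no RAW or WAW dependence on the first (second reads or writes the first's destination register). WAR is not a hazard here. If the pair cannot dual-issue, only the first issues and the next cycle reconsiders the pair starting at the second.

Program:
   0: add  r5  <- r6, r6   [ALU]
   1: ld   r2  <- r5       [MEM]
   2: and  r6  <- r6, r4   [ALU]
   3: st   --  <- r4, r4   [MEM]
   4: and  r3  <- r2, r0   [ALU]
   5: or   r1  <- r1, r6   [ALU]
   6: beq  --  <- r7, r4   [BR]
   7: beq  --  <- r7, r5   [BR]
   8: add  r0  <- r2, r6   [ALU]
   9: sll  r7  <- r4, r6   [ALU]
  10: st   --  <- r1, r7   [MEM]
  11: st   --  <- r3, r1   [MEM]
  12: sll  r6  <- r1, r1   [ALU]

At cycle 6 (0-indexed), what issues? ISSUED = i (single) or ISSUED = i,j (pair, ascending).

ISSUED = 10

#0 head=0: add.ALU i0 RAW r5
#1 head=1: ld.MEM/and.ALU i1+i2 dual
#2 head=3: st.MEM/and.ALU i3+i4 dual
#3 head=5: or.ALU/beq.BR i5+i6 dual
#4 head=7: beq.BR/add.ALU i7+i8 dual
#5 head=9: sll.ALU i9 RAW r7
#6 head=10: st.MEM i10 no-port MEM/MEM
#7 head=11: st.MEM/sll.ALU i11+i12 dual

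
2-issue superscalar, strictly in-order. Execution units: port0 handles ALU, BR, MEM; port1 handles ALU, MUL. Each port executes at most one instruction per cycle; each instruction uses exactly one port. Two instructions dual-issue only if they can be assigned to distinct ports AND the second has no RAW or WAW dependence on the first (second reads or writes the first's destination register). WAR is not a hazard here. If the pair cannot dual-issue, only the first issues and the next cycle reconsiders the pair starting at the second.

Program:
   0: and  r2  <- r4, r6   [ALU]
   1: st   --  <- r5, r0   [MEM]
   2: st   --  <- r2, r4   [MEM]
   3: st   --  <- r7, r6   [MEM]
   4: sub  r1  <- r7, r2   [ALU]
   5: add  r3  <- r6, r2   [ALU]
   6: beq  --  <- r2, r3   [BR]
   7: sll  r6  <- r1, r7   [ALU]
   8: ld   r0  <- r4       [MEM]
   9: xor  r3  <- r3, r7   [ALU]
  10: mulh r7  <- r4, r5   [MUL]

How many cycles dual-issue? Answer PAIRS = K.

PAIRS = 4

c0: i0&i1 and+st  dual
c1: i2 st  no-port MEM/MEM
c2: i3&i4 st+sub  dual
c3: i5 add  RAW r3
c4: i6&i7 beq+sll  dual
c5: i8&i9 ld+xor  dual
c6: i10 mulh  tail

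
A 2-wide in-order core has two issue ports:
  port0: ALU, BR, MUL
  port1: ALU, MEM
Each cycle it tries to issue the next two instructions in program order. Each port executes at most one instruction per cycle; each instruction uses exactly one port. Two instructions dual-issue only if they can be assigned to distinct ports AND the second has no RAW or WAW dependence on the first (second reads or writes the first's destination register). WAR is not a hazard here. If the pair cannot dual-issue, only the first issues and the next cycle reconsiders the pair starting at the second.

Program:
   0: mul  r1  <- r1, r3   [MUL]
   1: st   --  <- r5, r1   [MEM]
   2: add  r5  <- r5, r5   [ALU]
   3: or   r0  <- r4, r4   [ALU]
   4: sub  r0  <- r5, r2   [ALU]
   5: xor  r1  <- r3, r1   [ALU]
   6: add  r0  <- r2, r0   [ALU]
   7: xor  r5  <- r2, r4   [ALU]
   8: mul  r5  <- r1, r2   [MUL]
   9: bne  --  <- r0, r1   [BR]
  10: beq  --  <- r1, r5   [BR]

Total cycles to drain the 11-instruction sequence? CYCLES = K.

CYCLES = 8

[0] i0  mul  -- RAW r1
[1] i1&i2  st/add  -- pair
[2] i3  or  -- WAW r0
[3] i4&i5  sub/xor  -- pair
[4] i6&i7  add/xor  -- pair
[5] i8  mul  -- no-port MUL/BR
[6] i9  bne  -- no-port BR/BR
[7] i10  beq  -- tail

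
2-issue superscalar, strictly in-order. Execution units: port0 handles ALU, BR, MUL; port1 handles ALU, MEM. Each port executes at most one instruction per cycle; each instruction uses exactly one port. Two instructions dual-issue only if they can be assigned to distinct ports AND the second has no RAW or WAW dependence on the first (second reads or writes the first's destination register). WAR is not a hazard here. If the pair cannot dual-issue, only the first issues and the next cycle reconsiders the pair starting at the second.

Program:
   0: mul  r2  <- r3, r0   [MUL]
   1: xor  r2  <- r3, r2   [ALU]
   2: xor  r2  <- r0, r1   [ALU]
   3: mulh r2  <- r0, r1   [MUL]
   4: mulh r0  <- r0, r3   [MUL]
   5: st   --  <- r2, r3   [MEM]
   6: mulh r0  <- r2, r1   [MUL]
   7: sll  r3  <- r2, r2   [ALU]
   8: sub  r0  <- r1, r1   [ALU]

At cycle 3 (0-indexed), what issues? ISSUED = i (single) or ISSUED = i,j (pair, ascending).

  cy0 -> i0 (mul.MUL) RAW+WAW r2
  cy1 -> i1 (xor.ALU) WAW r2
  cy2 -> i2 (xor.ALU) WAW r2
  cy3 -> i3 (mulh.MUL) no-port MUL/MUL
  cy4 -> i4&i5 (mulh.MUL/st.MEM) 2-wide
  cy5 -> i6&i7 (mulh.MUL/sll.ALU) 2-wide
  cy6 -> i8 (sub.ALU) tail

ISSUED = 3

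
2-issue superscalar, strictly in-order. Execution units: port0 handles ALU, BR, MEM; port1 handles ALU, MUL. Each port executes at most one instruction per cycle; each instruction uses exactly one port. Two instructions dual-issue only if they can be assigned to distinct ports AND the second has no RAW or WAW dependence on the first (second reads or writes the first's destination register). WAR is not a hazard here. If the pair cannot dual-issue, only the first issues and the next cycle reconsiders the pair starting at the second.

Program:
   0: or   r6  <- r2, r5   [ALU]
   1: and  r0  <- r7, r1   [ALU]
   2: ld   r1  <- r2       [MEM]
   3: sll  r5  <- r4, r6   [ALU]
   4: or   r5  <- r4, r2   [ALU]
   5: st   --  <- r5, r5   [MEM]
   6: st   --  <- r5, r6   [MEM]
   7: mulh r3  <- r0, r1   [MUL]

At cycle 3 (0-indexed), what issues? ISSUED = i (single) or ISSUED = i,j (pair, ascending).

ISSUED = 5

#0 head=0: or and i0/i1 2-wide
#1 head=2: ld sll i2/i3 2-wide
#2 head=4: or i4 RAW r5
#3 head=5: st i5 no-port MEM/MEM
#4 head=6: st mulh i6/i7 2-wide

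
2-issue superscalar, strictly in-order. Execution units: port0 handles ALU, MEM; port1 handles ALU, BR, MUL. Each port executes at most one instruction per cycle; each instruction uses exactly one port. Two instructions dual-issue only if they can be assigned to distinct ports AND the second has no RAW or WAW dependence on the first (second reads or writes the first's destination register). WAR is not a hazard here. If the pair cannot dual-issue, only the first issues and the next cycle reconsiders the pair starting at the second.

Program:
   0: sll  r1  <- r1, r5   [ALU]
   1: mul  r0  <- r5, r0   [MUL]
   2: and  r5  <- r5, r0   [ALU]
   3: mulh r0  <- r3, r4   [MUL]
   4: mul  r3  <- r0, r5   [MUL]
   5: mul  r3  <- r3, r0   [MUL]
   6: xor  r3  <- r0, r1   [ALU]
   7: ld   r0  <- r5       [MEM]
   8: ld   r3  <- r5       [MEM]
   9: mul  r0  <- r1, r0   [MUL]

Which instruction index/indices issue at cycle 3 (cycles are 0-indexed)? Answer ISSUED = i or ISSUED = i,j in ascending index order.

ISSUED = 5

0. sll.ALU+mul.MUL @i0+i1  | dual
1. and.ALU+mulh.MUL @i2+i3  | dual
2. mul.MUL @i4  | no-port MUL/MUL
3. mul.MUL @i5  | WAW r3
4. xor.ALU+ld.MEM @i6+i7  | dual
5. ld.MEM+mul.MUL @i8+i9  | dual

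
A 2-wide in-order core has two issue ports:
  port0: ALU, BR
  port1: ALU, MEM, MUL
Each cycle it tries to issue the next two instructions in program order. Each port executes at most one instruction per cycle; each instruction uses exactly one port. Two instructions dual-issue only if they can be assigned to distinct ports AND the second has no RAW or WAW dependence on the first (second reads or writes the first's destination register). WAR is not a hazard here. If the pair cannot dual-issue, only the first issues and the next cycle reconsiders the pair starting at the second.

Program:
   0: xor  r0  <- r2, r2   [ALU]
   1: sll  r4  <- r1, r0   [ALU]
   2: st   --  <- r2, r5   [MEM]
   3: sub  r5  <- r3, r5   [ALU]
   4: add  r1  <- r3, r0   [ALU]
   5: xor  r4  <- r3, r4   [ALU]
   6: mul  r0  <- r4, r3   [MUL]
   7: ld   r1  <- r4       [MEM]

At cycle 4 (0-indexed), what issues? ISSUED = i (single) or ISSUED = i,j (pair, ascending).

0. xor @i0  | RAW r0
1. sll st @i1,i2  | dual
2. sub add @i3,i4  | dual
3. xor @i5  | RAW r4
4. mul @i6  | no-port MUL/MEM
5. ld @i7  | tail

ISSUED = 6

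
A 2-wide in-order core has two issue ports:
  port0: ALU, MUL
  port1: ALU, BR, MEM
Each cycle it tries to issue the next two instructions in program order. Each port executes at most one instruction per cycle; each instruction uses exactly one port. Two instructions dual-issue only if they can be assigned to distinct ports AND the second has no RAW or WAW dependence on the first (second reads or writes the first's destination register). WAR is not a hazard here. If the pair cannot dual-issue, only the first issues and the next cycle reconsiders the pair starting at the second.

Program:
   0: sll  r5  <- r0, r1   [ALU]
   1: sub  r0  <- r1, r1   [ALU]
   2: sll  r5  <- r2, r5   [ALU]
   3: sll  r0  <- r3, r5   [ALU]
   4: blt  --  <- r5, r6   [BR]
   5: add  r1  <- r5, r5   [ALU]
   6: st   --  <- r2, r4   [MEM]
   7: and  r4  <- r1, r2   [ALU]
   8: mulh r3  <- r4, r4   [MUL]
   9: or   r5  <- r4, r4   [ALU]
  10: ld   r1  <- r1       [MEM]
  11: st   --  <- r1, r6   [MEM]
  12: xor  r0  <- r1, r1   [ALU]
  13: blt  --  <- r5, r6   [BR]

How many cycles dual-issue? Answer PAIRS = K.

PAIRS = 5

#0 head=0: sll sub i0&i1 dual
#1 head=2: sll i2 RAW r5
#2 head=3: sll blt i3&i4 dual
#3 head=5: add st i5&i6 dual
#4 head=7: and i7 RAW r4
#5 head=8: mulh or i8&i9 dual
#6 head=10: ld i10 no-port MEM/MEM
#7 head=11: st xor i11&i12 dual
#8 head=13: blt i13 tail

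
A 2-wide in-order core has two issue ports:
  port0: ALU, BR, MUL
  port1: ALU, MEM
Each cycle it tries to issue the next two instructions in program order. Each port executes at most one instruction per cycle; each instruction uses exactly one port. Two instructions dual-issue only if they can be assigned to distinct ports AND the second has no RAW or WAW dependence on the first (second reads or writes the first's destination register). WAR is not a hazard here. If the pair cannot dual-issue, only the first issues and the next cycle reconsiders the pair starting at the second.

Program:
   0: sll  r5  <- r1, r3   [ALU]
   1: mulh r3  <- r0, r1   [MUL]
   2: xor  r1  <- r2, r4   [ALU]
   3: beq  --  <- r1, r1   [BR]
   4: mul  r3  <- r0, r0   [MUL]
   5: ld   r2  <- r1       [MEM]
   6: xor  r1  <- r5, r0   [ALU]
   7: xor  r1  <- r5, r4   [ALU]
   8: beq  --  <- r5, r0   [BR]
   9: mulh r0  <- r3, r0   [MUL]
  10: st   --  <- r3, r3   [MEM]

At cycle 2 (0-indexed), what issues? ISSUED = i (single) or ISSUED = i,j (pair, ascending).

0. sll.ALU/mulh.MUL @i0,i1  | pair
1. xor.ALU @i2  | RAW r1
2. beq.BR @i3  | no-port BR/MUL
3. mul.MUL/ld.MEM @i4,i5  | pair
4. xor.ALU @i6  | WAW r1
5. xor.ALU/beq.BR @i7,i8  | pair
6. mulh.MUL/st.MEM @i9,i10  | pair

ISSUED = 3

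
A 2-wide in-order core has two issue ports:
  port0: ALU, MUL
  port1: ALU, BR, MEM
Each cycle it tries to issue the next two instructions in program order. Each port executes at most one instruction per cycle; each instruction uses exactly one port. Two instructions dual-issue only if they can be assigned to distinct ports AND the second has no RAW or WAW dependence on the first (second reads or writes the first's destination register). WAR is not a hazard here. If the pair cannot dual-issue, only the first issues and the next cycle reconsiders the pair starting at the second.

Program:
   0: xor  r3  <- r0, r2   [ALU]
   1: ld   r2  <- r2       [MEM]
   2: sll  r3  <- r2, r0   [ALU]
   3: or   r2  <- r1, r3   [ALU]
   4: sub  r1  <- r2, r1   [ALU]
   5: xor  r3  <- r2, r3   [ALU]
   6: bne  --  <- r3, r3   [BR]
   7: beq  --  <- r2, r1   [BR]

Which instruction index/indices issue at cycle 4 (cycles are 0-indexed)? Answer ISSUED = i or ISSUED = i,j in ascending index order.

  cy0 -> i0/i1 (xor ld) pair
  cy1 -> i2 (sll) RAW r3
  cy2 -> i3 (or) RAW r2
  cy3 -> i4/i5 (sub xor) pair
  cy4 -> i6 (bne) no-port BR/BR
  cy5 -> i7 (beq) tail

ISSUED = 6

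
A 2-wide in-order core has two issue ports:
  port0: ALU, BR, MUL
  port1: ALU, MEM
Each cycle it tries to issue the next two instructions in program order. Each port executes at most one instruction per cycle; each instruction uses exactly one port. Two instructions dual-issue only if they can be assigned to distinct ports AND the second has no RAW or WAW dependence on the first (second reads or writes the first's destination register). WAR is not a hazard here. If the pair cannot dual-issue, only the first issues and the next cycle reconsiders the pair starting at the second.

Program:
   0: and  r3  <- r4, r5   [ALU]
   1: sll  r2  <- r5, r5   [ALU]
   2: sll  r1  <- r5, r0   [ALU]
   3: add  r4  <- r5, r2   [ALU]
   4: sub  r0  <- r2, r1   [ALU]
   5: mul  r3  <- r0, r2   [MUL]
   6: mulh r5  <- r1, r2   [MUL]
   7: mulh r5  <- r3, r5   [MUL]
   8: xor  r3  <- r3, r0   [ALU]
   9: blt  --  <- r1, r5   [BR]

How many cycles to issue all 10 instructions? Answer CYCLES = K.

CYCLES = 7

0. and/sll @i0/i1  | pair
1. sll/add @i2/i3  | pair
2. sub @i4  | RAW r0
3. mul @i5  | no-port MUL/MUL
4. mulh @i6  | no-port MUL/MUL
5. mulh/xor @i7/i8  | pair
6. blt @i9  | tail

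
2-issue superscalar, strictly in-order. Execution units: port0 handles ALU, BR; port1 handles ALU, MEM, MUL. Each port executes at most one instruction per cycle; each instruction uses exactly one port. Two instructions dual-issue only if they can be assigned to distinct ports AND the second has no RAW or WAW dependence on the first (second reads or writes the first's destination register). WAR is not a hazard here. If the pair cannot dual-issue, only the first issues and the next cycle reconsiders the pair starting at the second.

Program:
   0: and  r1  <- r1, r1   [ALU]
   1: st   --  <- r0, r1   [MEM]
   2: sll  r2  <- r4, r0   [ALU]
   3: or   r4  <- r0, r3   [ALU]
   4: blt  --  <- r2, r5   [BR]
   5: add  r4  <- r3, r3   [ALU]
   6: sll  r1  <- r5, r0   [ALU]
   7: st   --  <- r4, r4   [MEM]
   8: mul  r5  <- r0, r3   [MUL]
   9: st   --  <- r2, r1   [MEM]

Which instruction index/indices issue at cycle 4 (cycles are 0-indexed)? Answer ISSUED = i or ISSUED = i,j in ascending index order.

ISSUED = 7

#0 head=0: and.ALU i0 RAW r1
#1 head=1: st.MEM+sll.ALU i1+i2 pair
#2 head=3: or.ALU+blt.BR i3+i4 pair
#3 head=5: add.ALU+sll.ALU i5+i6 pair
#4 head=7: st.MEM i7 no-port MEM/MUL
#5 head=8: mul.MUL i8 no-port MUL/MEM
#6 head=9: st.MEM i9 tail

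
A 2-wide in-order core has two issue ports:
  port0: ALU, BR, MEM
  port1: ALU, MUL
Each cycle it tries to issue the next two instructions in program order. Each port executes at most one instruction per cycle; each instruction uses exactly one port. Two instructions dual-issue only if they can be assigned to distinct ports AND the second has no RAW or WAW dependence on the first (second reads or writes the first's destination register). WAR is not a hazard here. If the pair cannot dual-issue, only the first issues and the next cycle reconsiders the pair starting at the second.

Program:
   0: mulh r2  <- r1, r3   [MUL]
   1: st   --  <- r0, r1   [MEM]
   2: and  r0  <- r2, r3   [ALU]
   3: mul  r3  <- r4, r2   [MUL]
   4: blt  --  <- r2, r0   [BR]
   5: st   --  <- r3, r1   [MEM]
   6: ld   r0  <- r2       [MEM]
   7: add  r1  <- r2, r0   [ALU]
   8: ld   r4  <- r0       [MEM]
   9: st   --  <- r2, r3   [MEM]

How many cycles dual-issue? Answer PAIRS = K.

t=0 i0&i1:mulh st ; 2-wide
t=1 i2&i3:and mul ; 2-wide
t=2 i4:blt ; no-port BR/MEM
t=3 i5:st ; no-port MEM/MEM
t=4 i6:ld ; RAW r0
t=5 i7&i8:add ld ; 2-wide
t=6 i9:st ; tail

PAIRS = 3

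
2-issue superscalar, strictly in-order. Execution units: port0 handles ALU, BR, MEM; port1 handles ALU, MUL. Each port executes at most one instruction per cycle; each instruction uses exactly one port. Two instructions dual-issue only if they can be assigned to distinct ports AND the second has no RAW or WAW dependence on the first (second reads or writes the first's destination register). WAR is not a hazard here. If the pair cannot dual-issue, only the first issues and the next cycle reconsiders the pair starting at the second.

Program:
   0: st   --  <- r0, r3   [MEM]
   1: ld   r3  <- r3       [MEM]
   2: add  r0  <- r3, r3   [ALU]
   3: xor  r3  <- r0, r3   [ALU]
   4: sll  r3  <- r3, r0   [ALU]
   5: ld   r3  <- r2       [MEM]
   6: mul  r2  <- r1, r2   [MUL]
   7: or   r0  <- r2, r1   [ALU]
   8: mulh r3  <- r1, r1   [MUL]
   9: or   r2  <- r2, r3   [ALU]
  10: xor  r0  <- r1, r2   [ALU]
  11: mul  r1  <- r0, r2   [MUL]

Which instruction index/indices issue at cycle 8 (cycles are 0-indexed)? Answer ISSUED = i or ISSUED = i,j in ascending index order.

c0: i0 st  no-port MEM/MEM
c1: i1 ld  RAW r3
c2: i2 add  RAW r0
c3: i3 xor  RAW+WAW r3
c4: i4 sll  WAW r3
c5: i5,i6 ld;mul  dual
c6: i7,i8 or;mulh  dual
c7: i9 or  RAW r2
c8: i10 xor  RAW r0
c9: i11 mul  tail

ISSUED = 10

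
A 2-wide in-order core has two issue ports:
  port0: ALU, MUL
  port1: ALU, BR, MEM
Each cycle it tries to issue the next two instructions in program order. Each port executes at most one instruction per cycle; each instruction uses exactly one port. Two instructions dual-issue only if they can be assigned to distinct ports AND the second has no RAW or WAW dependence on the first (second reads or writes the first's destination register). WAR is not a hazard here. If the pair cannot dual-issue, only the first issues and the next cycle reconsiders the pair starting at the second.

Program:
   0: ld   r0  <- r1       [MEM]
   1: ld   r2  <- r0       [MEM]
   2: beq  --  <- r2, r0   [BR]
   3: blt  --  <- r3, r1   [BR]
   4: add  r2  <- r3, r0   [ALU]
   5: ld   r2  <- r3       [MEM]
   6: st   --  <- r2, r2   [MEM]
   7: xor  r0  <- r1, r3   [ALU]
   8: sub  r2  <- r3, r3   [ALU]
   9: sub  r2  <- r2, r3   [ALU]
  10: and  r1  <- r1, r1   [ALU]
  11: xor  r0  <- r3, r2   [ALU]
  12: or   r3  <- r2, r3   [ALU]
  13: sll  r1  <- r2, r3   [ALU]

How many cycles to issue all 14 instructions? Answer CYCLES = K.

[0] i0  ld.MEM  -- no-port MEM/MEM
[1] i1  ld.MEM  -- no-port MEM/BR
[2] i2  beq.BR  -- no-port BR/BR
[3] i3,i4  blt.BR;add.ALU  -- 2-wide
[4] i5  ld.MEM  -- no-port MEM/MEM
[5] i6,i7  st.MEM;xor.ALU  -- 2-wide
[6] i8  sub.ALU  -- RAW+WAW r2
[7] i9,i10  sub.ALU;and.ALU  -- 2-wide
[8] i11,i12  xor.ALU;or.ALU  -- 2-wide
[9] i13  sll.ALU  -- tail

CYCLES = 10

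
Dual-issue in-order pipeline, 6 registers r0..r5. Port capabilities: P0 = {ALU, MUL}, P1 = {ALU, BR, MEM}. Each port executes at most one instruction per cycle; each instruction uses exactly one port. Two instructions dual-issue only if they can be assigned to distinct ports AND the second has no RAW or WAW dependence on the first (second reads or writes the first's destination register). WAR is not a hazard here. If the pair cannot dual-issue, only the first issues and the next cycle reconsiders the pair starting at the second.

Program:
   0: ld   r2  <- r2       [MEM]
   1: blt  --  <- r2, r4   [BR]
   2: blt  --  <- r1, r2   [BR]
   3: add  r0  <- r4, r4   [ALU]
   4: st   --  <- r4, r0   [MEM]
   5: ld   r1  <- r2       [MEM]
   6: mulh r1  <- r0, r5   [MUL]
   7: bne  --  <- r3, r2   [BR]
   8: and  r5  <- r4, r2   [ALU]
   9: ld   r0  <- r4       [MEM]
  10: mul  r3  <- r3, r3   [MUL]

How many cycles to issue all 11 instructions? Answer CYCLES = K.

CYCLES = 8

c0: i0 ld  no-port MEM/BR
c1: i1 blt  no-port BR/BR
c2: i2/i3 blt/add  dual
c3: i4 st  no-port MEM/MEM
c4: i5 ld  WAW r1
c5: i6/i7 mulh/bne  dual
c6: i8/i9 and/ld  dual
c7: i10 mul  tail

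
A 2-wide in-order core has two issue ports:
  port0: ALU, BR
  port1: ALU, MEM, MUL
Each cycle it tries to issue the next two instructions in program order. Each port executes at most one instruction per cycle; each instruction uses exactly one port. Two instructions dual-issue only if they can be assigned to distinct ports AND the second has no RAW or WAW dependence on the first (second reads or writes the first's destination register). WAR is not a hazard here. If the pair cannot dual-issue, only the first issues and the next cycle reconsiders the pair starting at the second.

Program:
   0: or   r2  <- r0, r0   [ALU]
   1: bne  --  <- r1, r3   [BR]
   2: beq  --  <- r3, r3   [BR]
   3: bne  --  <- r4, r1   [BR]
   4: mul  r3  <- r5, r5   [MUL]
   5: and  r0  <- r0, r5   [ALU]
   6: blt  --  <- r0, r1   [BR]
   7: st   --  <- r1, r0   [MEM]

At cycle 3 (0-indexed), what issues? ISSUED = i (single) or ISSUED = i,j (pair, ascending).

  cy0 -> i0/i1 (or+bne) dual
  cy1 -> i2 (beq) no-port BR/BR
  cy2 -> i3/i4 (bne+mul) dual
  cy3 -> i5 (and) RAW r0
  cy4 -> i6/i7 (blt+st) dual

ISSUED = 5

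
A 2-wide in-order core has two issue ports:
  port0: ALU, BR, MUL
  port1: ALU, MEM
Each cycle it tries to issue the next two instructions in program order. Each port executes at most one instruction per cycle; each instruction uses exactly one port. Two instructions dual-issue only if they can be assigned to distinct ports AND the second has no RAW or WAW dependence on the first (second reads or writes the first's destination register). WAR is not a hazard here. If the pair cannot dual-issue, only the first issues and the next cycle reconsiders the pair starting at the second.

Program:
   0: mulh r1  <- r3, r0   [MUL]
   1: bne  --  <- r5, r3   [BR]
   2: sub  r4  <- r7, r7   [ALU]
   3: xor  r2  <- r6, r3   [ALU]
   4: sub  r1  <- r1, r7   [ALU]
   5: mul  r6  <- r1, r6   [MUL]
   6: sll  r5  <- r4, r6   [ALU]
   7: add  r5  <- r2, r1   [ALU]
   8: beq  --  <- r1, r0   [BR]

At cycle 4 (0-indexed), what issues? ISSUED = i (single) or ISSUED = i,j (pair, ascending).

c0: i0 mulh  no-port MUL/BR
c1: i1,i2 bne sub  dual
c2: i3,i4 xor sub  dual
c3: i5 mul  RAW r6
c4: i6 sll  WAW r5
c5: i7,i8 add beq  dual

ISSUED = 6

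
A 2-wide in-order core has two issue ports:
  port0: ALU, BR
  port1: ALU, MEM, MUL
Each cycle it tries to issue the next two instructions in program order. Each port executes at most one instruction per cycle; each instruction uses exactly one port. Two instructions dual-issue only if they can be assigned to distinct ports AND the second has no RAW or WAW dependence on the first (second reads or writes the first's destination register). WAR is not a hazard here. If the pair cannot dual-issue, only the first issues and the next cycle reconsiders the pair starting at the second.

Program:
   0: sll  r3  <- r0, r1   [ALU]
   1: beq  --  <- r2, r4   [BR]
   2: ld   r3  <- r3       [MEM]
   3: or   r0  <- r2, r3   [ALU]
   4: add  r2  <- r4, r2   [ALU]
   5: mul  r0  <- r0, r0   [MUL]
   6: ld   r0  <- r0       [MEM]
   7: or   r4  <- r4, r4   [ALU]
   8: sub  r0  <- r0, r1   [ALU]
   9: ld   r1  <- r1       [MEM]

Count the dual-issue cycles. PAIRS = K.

PAIRS = 4

[0] i0+i1  sll.ALU;beq.BR  -- pair
[1] i2  ld.MEM  -- RAW r3
[2] i3+i4  or.ALU;add.ALU  -- pair
[3] i5  mul.MUL  -- no-port MUL/MEM
[4] i6+i7  ld.MEM;or.ALU  -- pair
[5] i8+i9  sub.ALU;ld.MEM  -- pair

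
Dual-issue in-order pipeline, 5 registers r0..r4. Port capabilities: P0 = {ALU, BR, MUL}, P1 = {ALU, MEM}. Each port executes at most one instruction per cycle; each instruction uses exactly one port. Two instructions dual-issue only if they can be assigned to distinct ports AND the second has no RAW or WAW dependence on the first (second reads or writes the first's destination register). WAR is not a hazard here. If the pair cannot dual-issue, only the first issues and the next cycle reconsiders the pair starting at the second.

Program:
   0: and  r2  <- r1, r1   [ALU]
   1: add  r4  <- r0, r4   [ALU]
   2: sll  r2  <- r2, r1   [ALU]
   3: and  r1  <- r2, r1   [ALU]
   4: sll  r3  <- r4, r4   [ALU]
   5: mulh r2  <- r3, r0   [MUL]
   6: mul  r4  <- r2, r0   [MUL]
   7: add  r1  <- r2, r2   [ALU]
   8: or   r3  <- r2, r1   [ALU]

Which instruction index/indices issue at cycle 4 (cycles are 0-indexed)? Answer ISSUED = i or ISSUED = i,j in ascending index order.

ISSUED = 6,7

0. and add @i0/i1  | pair
1. sll @i2  | RAW r2
2. and sll @i3/i4  | pair
3. mulh @i5  | no-port MUL/MUL
4. mul add @i6/i7  | pair
5. or @i8  | tail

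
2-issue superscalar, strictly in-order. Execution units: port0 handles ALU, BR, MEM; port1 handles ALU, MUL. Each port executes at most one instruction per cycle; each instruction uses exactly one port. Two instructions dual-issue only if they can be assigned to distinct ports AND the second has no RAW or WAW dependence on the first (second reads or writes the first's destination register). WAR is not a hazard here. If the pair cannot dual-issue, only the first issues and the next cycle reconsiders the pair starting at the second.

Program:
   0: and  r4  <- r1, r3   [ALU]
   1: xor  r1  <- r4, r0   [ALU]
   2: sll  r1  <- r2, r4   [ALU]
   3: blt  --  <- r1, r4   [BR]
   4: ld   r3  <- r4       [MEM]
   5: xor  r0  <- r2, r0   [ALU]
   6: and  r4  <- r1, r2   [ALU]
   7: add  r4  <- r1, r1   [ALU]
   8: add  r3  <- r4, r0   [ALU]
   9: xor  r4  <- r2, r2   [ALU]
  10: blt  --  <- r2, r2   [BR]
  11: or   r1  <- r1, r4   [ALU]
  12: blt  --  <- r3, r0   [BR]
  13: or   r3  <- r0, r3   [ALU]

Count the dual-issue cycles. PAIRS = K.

PAIRS = 4

  cy0 -> i0 (and.ALU) RAW r4
  cy1 -> i1 (xor.ALU) WAW r1
  cy2 -> i2 (sll.ALU) RAW r1
  cy3 -> i3 (blt.BR) no-port BR/MEM
  cy4 -> i4,i5 (ld.MEM xor.ALU) 2-wide
  cy5 -> i6 (and.ALU) WAW r4
  cy6 -> i7 (add.ALU) RAW r4
  cy7 -> i8,i9 (add.ALU xor.ALU) 2-wide
  cy8 -> i10,i11 (blt.BR or.ALU) 2-wide
  cy9 -> i12,i13 (blt.BR or.ALU) 2-wide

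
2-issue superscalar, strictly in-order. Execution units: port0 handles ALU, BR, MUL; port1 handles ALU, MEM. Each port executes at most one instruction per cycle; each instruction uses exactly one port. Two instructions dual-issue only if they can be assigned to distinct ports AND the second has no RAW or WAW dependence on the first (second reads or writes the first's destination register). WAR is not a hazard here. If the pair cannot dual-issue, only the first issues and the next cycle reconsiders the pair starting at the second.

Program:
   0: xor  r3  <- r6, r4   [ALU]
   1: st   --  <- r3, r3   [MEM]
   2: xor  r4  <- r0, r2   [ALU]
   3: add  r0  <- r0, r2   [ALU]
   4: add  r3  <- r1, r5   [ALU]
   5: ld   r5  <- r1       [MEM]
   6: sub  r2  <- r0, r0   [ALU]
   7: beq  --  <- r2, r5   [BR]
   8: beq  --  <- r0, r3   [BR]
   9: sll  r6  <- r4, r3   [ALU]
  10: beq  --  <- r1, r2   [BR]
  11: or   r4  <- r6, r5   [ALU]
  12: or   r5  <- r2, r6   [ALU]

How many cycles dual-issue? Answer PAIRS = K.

PAIRS = 5

  cy0 -> i0 (xor.ALU) RAW r3
  cy1 -> i1,i2 (st.MEM/xor.ALU) dual
  cy2 -> i3,i4 (add.ALU/add.ALU) dual
  cy3 -> i5,i6 (ld.MEM/sub.ALU) dual
  cy4 -> i7 (beq.BR) no-port BR/BR
  cy5 -> i8,i9 (beq.BR/sll.ALU) dual
  cy6 -> i10,i11 (beq.BR/or.ALU) dual
  cy7 -> i12 (or.ALU) tail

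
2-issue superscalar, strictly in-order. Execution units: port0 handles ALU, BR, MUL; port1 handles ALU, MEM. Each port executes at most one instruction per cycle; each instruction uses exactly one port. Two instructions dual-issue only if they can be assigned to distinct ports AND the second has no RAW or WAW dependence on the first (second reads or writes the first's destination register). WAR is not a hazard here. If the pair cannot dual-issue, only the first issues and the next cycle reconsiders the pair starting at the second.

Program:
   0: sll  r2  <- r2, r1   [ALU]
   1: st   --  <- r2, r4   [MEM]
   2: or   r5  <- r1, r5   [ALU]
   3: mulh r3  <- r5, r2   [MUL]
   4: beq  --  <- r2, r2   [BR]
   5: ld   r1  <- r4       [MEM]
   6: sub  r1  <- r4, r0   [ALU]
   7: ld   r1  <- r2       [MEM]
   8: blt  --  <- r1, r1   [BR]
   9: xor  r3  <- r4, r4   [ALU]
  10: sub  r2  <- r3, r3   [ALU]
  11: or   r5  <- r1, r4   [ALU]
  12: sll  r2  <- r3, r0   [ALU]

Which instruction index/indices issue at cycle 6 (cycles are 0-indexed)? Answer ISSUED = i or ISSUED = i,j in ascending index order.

ISSUED = 8,9

#0 head=0: sll.ALU i0 RAW r2
#1 head=1: st.MEM or.ALU i1/i2 dual
#2 head=3: mulh.MUL i3 no-port MUL/BR
#3 head=4: beq.BR ld.MEM i4/i5 dual
#4 head=6: sub.ALU i6 WAW r1
#5 head=7: ld.MEM i7 RAW r1
#6 head=8: blt.BR xor.ALU i8/i9 dual
#7 head=10: sub.ALU or.ALU i10/i11 dual
#8 head=12: sll.ALU i12 tail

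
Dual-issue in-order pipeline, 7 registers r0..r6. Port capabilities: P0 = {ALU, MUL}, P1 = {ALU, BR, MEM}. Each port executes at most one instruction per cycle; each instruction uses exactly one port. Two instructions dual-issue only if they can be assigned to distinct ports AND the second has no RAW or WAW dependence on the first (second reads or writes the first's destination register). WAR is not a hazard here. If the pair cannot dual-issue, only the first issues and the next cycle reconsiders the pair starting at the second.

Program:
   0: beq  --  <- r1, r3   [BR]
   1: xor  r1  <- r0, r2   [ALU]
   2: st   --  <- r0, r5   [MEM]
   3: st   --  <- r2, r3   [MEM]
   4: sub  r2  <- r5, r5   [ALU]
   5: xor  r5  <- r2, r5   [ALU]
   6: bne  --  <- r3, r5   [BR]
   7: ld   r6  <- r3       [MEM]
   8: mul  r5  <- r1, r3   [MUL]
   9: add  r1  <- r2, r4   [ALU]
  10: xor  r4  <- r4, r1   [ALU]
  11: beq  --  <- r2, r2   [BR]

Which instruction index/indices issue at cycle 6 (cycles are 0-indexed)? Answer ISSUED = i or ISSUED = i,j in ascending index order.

[0] i0,i1  beq+xor  -- 2-wide
[1] i2  st  -- no-port MEM/MEM
[2] i3,i4  st+sub  -- 2-wide
[3] i5  xor  -- RAW r5
[4] i6  bne  -- no-port BR/MEM
[5] i7,i8  ld+mul  -- 2-wide
[6] i9  add  -- RAW r1
[7] i10,i11  xor+beq  -- 2-wide

ISSUED = 9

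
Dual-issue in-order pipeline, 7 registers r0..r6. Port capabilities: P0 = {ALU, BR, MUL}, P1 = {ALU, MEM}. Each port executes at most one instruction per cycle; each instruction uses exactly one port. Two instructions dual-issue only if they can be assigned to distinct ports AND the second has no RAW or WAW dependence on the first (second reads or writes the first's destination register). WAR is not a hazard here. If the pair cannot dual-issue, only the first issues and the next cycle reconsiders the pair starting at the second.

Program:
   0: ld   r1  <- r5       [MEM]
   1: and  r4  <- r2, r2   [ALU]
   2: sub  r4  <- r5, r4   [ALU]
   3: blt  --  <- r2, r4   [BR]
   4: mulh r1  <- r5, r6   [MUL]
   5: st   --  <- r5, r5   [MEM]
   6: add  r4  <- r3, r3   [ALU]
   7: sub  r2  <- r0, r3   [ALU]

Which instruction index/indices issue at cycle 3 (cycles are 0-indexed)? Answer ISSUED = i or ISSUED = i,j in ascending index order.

ISSUED = 4,5

#0 head=0: ld/and i0/i1 dual
#1 head=2: sub i2 RAW r4
#2 head=3: blt i3 no-port BR/MUL
#3 head=4: mulh/st i4/i5 dual
#4 head=6: add/sub i6/i7 dual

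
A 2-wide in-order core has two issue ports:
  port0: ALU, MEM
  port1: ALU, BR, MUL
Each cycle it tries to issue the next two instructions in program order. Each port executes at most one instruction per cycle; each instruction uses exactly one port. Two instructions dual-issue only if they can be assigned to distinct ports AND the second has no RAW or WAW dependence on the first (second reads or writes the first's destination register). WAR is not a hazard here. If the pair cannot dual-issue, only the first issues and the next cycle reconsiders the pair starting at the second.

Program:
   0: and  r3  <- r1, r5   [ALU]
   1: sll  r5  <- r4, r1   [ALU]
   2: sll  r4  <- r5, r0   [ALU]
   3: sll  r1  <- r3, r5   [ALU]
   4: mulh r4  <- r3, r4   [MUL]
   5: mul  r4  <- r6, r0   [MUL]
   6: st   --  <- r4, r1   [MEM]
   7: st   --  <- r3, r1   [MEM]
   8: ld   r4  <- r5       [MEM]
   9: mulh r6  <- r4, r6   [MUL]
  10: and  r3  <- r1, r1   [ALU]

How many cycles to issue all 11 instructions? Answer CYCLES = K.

0. and.ALU/sll.ALU @i0,i1  | pair
1. sll.ALU/sll.ALU @i2,i3  | pair
2. mulh.MUL @i4  | no-port MUL/MUL
3. mul.MUL @i5  | RAW r4
4. st.MEM @i6  | no-port MEM/MEM
5. st.MEM @i7  | no-port MEM/MEM
6. ld.MEM @i8  | RAW r4
7. mulh.MUL/and.ALU @i9,i10  | pair

CYCLES = 8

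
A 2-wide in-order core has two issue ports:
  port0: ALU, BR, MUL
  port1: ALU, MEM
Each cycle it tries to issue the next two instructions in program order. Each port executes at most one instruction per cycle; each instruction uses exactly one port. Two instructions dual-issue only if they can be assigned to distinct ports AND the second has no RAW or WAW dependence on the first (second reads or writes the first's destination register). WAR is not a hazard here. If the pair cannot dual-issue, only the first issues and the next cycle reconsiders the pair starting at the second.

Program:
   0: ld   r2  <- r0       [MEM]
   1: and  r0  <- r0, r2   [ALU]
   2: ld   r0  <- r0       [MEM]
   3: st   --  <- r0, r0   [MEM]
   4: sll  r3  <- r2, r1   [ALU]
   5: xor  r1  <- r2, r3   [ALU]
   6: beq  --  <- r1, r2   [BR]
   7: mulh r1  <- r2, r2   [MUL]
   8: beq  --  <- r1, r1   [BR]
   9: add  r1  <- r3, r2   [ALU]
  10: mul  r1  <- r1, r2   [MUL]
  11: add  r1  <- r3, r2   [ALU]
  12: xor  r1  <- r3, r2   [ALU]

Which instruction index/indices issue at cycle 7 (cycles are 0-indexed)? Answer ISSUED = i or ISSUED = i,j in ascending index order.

ISSUED = 8,9

0. ld @i0  | RAW r2
1. and @i1  | RAW+WAW r0
2. ld @i2  | no-port MEM/MEM
3. st;sll @i3/i4  | 2-wide
4. xor @i5  | RAW r1
5. beq @i6  | no-port BR/MUL
6. mulh @i7  | no-port MUL/BR
7. beq;add @i8/i9  | 2-wide
8. mul @i10  | WAW r1
9. add @i11  | WAW r1
10. xor @i12  | tail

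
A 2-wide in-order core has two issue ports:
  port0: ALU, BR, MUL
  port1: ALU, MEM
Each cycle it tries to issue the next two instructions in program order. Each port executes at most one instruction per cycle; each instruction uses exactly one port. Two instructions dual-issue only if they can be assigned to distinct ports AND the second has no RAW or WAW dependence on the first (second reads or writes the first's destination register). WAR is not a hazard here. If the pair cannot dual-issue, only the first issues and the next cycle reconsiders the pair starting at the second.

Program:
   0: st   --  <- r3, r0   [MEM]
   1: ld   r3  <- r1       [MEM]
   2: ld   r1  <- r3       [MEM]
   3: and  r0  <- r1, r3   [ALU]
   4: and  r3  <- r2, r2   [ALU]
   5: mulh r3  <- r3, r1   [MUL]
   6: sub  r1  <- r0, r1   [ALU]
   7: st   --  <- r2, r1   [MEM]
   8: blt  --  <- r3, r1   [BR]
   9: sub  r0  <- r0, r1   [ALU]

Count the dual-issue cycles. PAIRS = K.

#0 head=0: st.MEM i0 no-port MEM/MEM
#1 head=1: ld.MEM i1 no-port MEM/MEM
#2 head=2: ld.MEM i2 RAW r1
#3 head=3: and.ALU;and.ALU i3,i4 2-wide
#4 head=5: mulh.MUL;sub.ALU i5,i6 2-wide
#5 head=7: st.MEM;blt.BR i7,i8 2-wide
#6 head=9: sub.ALU i9 tail

PAIRS = 3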